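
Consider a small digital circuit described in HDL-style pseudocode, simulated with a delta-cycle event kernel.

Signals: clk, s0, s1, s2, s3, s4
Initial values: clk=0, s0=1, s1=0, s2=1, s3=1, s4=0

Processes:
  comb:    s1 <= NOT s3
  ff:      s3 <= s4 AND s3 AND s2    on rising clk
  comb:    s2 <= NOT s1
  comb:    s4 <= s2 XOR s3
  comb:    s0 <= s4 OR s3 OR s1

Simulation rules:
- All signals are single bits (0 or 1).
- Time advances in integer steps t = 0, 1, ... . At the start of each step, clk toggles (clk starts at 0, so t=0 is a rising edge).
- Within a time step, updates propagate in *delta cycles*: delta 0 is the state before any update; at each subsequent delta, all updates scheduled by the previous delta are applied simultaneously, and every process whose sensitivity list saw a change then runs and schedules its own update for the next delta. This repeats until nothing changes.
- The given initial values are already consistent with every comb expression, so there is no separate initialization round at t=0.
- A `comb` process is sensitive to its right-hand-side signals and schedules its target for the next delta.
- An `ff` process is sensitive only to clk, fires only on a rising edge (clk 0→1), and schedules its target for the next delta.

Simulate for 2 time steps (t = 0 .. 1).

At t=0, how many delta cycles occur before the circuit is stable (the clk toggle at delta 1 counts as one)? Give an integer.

5

[bits: s4,s1,s0,clk,s3,s2]
t=0: Δ0=001011 Δ1=001111 Δ2=001101 Δ3=110101 Δ4=111100 Δ5=011100 | 5Δ
t=1: Δ0=011100 Δ1=011000 | 1Δ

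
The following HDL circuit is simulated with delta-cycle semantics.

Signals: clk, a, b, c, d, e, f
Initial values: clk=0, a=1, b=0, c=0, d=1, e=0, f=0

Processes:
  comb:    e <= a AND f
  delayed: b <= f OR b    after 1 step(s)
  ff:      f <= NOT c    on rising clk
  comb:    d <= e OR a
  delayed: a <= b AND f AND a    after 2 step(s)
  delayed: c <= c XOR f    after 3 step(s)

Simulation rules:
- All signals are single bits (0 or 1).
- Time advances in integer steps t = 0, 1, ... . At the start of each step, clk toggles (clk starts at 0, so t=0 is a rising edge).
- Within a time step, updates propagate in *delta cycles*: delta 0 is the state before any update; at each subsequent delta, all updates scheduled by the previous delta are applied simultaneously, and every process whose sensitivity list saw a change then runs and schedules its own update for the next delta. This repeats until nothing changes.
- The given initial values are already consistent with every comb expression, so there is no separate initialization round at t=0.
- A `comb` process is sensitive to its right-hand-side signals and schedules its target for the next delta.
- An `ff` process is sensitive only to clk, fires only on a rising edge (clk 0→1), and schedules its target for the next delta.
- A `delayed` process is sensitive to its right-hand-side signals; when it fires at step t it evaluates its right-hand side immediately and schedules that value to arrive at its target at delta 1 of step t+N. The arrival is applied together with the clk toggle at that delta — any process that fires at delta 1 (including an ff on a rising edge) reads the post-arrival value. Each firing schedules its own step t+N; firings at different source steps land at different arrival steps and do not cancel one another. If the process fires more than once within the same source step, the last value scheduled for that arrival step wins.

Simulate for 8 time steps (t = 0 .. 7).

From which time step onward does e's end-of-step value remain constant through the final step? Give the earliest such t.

4

t=0 Δ0: d=1 a=1 b=0 e=0 f=0 clk=0 c=0
  Δ1: clk:0→1
  Δ2: f:0→1
  Δ3: e:0→1
  (3Δ to stable)
t=1 Δ0: d=1 a=1 b=0 e=1 f=1 clk=1 c=0
  Δ1: b:0→1, clk:1→0
  (1Δ to stable)
t=2 Δ0: d=1 a=1 b=1 e=1 f=1 clk=0 c=0
  Δ1: a:1→0, clk:0→1
  Δ2: e:1→0
  Δ3: d:1→0
  (3Δ to stable)
t=3 Δ0: d=0 a=0 b=1 e=0 f=1 clk=1 c=0
  Δ1: a:0→1, clk:1→0, c:0→1
  Δ2: d:0→1, e:0→1
  (2Δ to stable)
t=4 Δ0: d=1 a=1 b=1 e=1 f=1 clk=0 c=1
  Δ1: a:1→0, clk:0→1
  Δ2: e:1→0, f:1→0
  Δ3: d:1→0
  (3Δ to stable)
t=5 Δ0: d=0 a=0 b=1 e=0 f=0 clk=1 c=1
  Δ1: a:0→1, clk:1→0
  Δ2: d:0→1
  (2Δ to stable)
t=6 Δ0: d=1 a=1 b=1 e=0 f=0 clk=0 c=1
  Δ1: a:1→0, clk:0→1, c:1→0
  Δ2: d:1→0, f:0→1
  (2Δ to stable)
t=7 Δ0: d=0 a=0 b=1 e=0 f=1 clk=1 c=0
  Δ1: clk:1→0, c:0→1
  (1Δ to stable)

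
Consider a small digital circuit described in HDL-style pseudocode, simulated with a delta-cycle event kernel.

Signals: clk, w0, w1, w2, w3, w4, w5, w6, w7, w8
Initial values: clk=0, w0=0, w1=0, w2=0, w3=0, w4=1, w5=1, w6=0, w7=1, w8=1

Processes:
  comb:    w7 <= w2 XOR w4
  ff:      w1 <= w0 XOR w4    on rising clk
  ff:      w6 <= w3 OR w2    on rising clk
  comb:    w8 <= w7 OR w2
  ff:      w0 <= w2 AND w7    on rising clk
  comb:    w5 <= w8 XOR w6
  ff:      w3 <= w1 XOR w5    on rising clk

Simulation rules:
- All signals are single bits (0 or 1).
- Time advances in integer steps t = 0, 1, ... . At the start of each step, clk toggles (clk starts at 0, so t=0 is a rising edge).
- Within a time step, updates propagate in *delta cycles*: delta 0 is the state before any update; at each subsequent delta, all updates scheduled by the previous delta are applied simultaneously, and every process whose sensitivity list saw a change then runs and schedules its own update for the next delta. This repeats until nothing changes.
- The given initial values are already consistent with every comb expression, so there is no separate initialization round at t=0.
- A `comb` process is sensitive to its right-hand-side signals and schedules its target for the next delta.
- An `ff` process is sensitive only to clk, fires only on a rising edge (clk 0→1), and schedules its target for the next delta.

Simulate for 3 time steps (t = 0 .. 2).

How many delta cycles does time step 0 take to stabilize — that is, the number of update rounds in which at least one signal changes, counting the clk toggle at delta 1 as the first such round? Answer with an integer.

2

t0.Δ0 w7=1 w0=0 clk=0 w6=0 w5=1 w1=0 w2=0 w4=1 w3=0 w8=1
t0.Δ1 w7=1 w0=0 clk=1 w6=0 w5=1 w1=0 w2=0 w4=1 w3=0 w8=1
t0.Δ2 w7=1 w0=0 clk=1 w6=0 w5=1 w1=1 w2=0 w4=1 w3=1 w8=1
t1.Δ0 w7=1 w0=0 clk=1 w6=0 w5=1 w1=1 w2=0 w4=1 w3=1 w8=1
t1.Δ1 w7=1 w0=0 clk=0 w6=0 w5=1 w1=1 w2=0 w4=1 w3=1 w8=1
t2.Δ0 w7=1 w0=0 clk=0 w6=0 w5=1 w1=1 w2=0 w4=1 w3=1 w8=1
t2.Δ1 w7=1 w0=0 clk=1 w6=0 w5=1 w1=1 w2=0 w4=1 w3=1 w8=1
t2.Δ2 w7=1 w0=0 clk=1 w6=1 w5=1 w1=1 w2=0 w4=1 w3=0 w8=1
t2.Δ3 w7=1 w0=0 clk=1 w6=1 w5=0 w1=1 w2=0 w4=1 w3=0 w8=1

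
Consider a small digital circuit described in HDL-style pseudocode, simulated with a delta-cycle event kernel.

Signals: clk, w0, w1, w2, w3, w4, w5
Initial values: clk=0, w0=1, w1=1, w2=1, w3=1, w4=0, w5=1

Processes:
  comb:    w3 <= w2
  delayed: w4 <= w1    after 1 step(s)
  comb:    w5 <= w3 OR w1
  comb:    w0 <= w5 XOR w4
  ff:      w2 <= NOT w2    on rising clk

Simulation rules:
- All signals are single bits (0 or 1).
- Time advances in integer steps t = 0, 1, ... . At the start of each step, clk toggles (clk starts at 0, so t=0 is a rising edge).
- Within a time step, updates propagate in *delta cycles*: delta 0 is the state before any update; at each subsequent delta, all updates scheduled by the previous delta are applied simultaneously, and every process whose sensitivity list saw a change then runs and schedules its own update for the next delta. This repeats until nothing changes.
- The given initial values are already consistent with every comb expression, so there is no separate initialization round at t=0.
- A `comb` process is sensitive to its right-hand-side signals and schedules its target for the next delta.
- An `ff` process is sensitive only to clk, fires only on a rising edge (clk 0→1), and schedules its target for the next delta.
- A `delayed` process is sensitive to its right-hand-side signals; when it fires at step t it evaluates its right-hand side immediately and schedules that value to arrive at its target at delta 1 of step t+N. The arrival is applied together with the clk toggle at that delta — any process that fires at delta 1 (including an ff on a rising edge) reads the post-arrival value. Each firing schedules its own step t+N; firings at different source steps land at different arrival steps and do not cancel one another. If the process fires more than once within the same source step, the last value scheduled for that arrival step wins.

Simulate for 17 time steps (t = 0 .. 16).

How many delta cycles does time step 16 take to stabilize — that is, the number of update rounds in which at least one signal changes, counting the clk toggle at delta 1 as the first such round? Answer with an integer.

t0.Δ0 clk=0 w4=0 w2=1 w5=1 w3=1 w0=1 w1=1
t0.Δ1 clk=1 w4=0 w2=1 w5=1 w3=1 w0=1 w1=1
t0.Δ2 clk=1 w4=0 w2=0 w5=1 w3=1 w0=1 w1=1
t0.Δ3 clk=1 w4=0 w2=0 w5=1 w3=0 w0=1 w1=1
t1.Δ0 clk=1 w4=0 w2=0 w5=1 w3=0 w0=1 w1=1
t1.Δ1 clk=0 w4=0 w2=0 w5=1 w3=0 w0=1 w1=1
t2.Δ0 clk=0 w4=0 w2=0 w5=1 w3=0 w0=1 w1=1
t2.Δ1 clk=1 w4=0 w2=0 w5=1 w3=0 w0=1 w1=1
t2.Δ2 clk=1 w4=0 w2=1 w5=1 w3=0 w0=1 w1=1
t2.Δ3 clk=1 w4=0 w2=1 w5=1 w3=1 w0=1 w1=1
t3.Δ0 clk=1 w4=0 w2=1 w5=1 w3=1 w0=1 w1=1
t3.Δ1 clk=0 w4=0 w2=1 w5=1 w3=1 w0=1 w1=1
t4.Δ0 clk=0 w4=0 w2=1 w5=1 w3=1 w0=1 w1=1
t4.Δ1 clk=1 w4=0 w2=1 w5=1 w3=1 w0=1 w1=1
t4.Δ2 clk=1 w4=0 w2=0 w5=1 w3=1 w0=1 w1=1
t4.Δ3 clk=1 w4=0 w2=0 w5=1 w3=0 w0=1 w1=1
t5.Δ0 clk=1 w4=0 w2=0 w5=1 w3=0 w0=1 w1=1
t5.Δ1 clk=0 w4=0 w2=0 w5=1 w3=0 w0=1 w1=1
t6.Δ0 clk=0 w4=0 w2=0 w5=1 w3=0 w0=1 w1=1
t6.Δ1 clk=1 w4=0 w2=0 w5=1 w3=0 w0=1 w1=1
t6.Δ2 clk=1 w4=0 w2=1 w5=1 w3=0 w0=1 w1=1
t6.Δ3 clk=1 w4=0 w2=1 w5=1 w3=1 w0=1 w1=1
t7.Δ0 clk=1 w4=0 w2=1 w5=1 w3=1 w0=1 w1=1
t7.Δ1 clk=0 w4=0 w2=1 w5=1 w3=1 w0=1 w1=1
t8.Δ0 clk=0 w4=0 w2=1 w5=1 w3=1 w0=1 w1=1
t8.Δ1 clk=1 w4=0 w2=1 w5=1 w3=1 w0=1 w1=1
t8.Δ2 clk=1 w4=0 w2=0 w5=1 w3=1 w0=1 w1=1
t8.Δ3 clk=1 w4=0 w2=0 w5=1 w3=0 w0=1 w1=1
t9.Δ0 clk=1 w4=0 w2=0 w5=1 w3=0 w0=1 w1=1
t9.Δ1 clk=0 w4=0 w2=0 w5=1 w3=0 w0=1 w1=1
t10.Δ0 clk=0 w4=0 w2=0 w5=1 w3=0 w0=1 w1=1
t10.Δ1 clk=1 w4=0 w2=0 w5=1 w3=0 w0=1 w1=1
t10.Δ2 clk=1 w4=0 w2=1 w5=1 w3=0 w0=1 w1=1
t10.Δ3 clk=1 w4=0 w2=1 w5=1 w3=1 w0=1 w1=1
t11.Δ0 clk=1 w4=0 w2=1 w5=1 w3=1 w0=1 w1=1
t11.Δ1 clk=0 w4=0 w2=1 w5=1 w3=1 w0=1 w1=1
t12.Δ0 clk=0 w4=0 w2=1 w5=1 w3=1 w0=1 w1=1
t12.Δ1 clk=1 w4=0 w2=1 w5=1 w3=1 w0=1 w1=1
t12.Δ2 clk=1 w4=0 w2=0 w5=1 w3=1 w0=1 w1=1
t12.Δ3 clk=1 w4=0 w2=0 w5=1 w3=0 w0=1 w1=1
t13.Δ0 clk=1 w4=0 w2=0 w5=1 w3=0 w0=1 w1=1
t13.Δ1 clk=0 w4=0 w2=0 w5=1 w3=0 w0=1 w1=1
t14.Δ0 clk=0 w4=0 w2=0 w5=1 w3=0 w0=1 w1=1
t14.Δ1 clk=1 w4=0 w2=0 w5=1 w3=0 w0=1 w1=1
t14.Δ2 clk=1 w4=0 w2=1 w5=1 w3=0 w0=1 w1=1
t14.Δ3 clk=1 w4=0 w2=1 w5=1 w3=1 w0=1 w1=1
t15.Δ0 clk=1 w4=0 w2=1 w5=1 w3=1 w0=1 w1=1
t15.Δ1 clk=0 w4=0 w2=1 w5=1 w3=1 w0=1 w1=1
t16.Δ0 clk=0 w4=0 w2=1 w5=1 w3=1 w0=1 w1=1
t16.Δ1 clk=1 w4=0 w2=1 w5=1 w3=1 w0=1 w1=1
t16.Δ2 clk=1 w4=0 w2=0 w5=1 w3=1 w0=1 w1=1
t16.Δ3 clk=1 w4=0 w2=0 w5=1 w3=0 w0=1 w1=1

3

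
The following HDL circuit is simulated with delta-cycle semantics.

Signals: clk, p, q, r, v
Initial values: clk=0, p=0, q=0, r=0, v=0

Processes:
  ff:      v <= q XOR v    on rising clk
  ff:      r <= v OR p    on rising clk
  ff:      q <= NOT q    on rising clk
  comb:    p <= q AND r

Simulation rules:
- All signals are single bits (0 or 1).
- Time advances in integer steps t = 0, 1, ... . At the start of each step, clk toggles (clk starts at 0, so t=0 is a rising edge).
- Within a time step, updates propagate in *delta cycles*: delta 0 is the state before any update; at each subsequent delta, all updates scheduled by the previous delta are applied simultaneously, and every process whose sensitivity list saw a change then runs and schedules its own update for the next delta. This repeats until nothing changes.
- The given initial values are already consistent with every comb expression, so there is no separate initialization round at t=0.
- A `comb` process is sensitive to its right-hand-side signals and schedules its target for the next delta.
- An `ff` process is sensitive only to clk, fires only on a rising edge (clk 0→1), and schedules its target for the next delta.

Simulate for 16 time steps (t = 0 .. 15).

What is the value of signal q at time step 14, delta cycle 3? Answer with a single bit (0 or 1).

0

t=0 Δ0: v=0 clk=0 p=0 r=0 q=0
  Δ1: clk:0→1
  Δ2: q:0→1
  (2Δ to stable)
t=1 Δ0: v=0 clk=1 p=0 r=0 q=1
  Δ1: clk:1→0
  (1Δ to stable)
t=2 Δ0: v=0 clk=0 p=0 r=0 q=1
  Δ1: clk:0→1
  Δ2: v:0→1, q:1→0
  (2Δ to stable)
t=3 Δ0: v=1 clk=1 p=0 r=0 q=0
  Δ1: clk:1→0
  (1Δ to stable)
t=4 Δ0: v=1 clk=0 p=0 r=0 q=0
  Δ1: clk:0→1
  Δ2: r:0→1, q:0→1
  Δ3: p:0→1
  (3Δ to stable)
t=5 Δ0: v=1 clk=1 p=1 r=1 q=1
  Δ1: clk:1→0
  (1Δ to stable)
t=6 Δ0: v=1 clk=0 p=1 r=1 q=1
  Δ1: clk:0→1
  Δ2: v:1→0, q:1→0
  Δ3: p:1→0
  (3Δ to stable)
t=7 Δ0: v=0 clk=1 p=0 r=1 q=0
  Δ1: clk:1→0
  (1Δ to stable)
t=8 Δ0: v=0 clk=0 p=0 r=1 q=0
  Δ1: clk:0→1
  Δ2: r:1→0, q:0→1
  (2Δ to stable)
t=9 Δ0: v=0 clk=1 p=0 r=0 q=1
  Δ1: clk:1→0
  (1Δ to stable)
t=10 Δ0: v=0 clk=0 p=0 r=0 q=1
  Δ1: clk:0→1
  Δ2: v:0→1, q:1→0
  (2Δ to stable)
t=11 Δ0: v=1 clk=1 p=0 r=0 q=0
  Δ1: clk:1→0
  (1Δ to stable)
t=12 Δ0: v=1 clk=0 p=0 r=0 q=0
  Δ1: clk:0→1
  Δ2: r:0→1, q:0→1
  Δ3: p:0→1
  (3Δ to stable)
t=13 Δ0: v=1 clk=1 p=1 r=1 q=1
  Δ1: clk:1→0
  (1Δ to stable)
t=14 Δ0: v=1 clk=0 p=1 r=1 q=1
  Δ1: clk:0→1
  Δ2: v:1→0, q:1→0
  Δ3: p:1→0
  (3Δ to stable)
t=15 Δ0: v=0 clk=1 p=0 r=1 q=0
  Δ1: clk:1→0
  (1Δ to stable)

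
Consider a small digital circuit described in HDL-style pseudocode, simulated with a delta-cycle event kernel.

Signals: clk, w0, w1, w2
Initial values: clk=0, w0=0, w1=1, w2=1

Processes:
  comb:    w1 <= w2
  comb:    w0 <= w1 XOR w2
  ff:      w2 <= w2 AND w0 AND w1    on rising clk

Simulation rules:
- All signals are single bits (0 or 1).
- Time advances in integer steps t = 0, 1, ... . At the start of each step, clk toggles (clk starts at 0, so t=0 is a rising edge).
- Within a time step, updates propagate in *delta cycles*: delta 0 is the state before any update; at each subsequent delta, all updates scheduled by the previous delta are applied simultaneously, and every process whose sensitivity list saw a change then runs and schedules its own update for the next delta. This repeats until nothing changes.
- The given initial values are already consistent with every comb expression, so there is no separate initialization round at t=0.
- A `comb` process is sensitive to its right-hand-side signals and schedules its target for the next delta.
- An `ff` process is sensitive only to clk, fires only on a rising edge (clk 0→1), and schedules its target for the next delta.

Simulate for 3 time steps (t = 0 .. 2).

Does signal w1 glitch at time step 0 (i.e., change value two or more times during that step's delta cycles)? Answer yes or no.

no

[bits: clk,w2,w1,w0]
t=0: Δ0=0110 Δ1=1110 Δ2=1010 Δ3=1001 Δ4=1000 | 4Δ
t=1: Δ0=1000 Δ1=0000 | 1Δ
t=2: Δ0=0000 Δ1=1000 | 1Δ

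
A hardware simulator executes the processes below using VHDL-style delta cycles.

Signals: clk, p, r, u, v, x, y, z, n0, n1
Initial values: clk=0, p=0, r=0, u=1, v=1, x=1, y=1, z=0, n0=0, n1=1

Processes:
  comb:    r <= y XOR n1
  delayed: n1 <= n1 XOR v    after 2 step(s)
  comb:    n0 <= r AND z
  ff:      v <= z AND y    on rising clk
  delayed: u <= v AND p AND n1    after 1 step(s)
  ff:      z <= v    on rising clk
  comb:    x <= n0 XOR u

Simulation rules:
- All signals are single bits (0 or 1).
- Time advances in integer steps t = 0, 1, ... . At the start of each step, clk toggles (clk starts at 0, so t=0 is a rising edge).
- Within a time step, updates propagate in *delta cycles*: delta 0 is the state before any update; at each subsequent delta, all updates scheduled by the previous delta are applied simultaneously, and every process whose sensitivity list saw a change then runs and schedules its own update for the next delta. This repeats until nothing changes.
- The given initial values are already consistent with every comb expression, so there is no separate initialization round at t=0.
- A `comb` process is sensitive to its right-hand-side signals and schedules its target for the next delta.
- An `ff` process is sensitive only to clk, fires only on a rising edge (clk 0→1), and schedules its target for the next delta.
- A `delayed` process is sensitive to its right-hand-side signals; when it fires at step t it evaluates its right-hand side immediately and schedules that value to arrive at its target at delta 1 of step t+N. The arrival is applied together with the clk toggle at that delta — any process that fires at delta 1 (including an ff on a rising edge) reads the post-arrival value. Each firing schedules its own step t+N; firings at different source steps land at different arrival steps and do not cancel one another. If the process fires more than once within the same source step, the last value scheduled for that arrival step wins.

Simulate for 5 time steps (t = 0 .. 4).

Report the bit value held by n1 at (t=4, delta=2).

0

t0.Δ0 r=0 n1=1 z=0 p=0 clk=0 y=1 x=1 u=1 n0=0 v=1
t0.Δ1 r=0 n1=1 z=0 p=0 clk=1 y=1 x=1 u=1 n0=0 v=1
t0.Δ2 r=0 n1=1 z=1 p=0 clk=1 y=1 x=1 u=1 n0=0 v=0
t1.Δ0 r=0 n1=1 z=1 p=0 clk=1 y=1 x=1 u=1 n0=0 v=0
t1.Δ1 r=0 n1=1 z=1 p=0 clk=0 y=1 x=1 u=0 n0=0 v=0
t1.Δ2 r=0 n1=1 z=1 p=0 clk=0 y=1 x=0 u=0 n0=0 v=0
t2.Δ0 r=0 n1=1 z=1 p=0 clk=0 y=1 x=0 u=0 n0=0 v=0
t2.Δ1 r=0 n1=1 z=1 p=0 clk=1 y=1 x=0 u=0 n0=0 v=0
t2.Δ2 r=0 n1=1 z=0 p=0 clk=1 y=1 x=0 u=0 n0=0 v=1
t3.Δ0 r=0 n1=1 z=0 p=0 clk=1 y=1 x=0 u=0 n0=0 v=1
t3.Δ1 r=0 n1=1 z=0 p=0 clk=0 y=1 x=0 u=0 n0=0 v=1
t4.Δ0 r=0 n1=1 z=0 p=0 clk=0 y=1 x=0 u=0 n0=0 v=1
t4.Δ1 r=0 n1=0 z=0 p=0 clk=1 y=1 x=0 u=0 n0=0 v=1
t4.Δ2 r=1 n1=0 z=1 p=0 clk=1 y=1 x=0 u=0 n0=0 v=0
t4.Δ3 r=1 n1=0 z=1 p=0 clk=1 y=1 x=0 u=0 n0=1 v=0
t4.Δ4 r=1 n1=0 z=1 p=0 clk=1 y=1 x=1 u=0 n0=1 v=0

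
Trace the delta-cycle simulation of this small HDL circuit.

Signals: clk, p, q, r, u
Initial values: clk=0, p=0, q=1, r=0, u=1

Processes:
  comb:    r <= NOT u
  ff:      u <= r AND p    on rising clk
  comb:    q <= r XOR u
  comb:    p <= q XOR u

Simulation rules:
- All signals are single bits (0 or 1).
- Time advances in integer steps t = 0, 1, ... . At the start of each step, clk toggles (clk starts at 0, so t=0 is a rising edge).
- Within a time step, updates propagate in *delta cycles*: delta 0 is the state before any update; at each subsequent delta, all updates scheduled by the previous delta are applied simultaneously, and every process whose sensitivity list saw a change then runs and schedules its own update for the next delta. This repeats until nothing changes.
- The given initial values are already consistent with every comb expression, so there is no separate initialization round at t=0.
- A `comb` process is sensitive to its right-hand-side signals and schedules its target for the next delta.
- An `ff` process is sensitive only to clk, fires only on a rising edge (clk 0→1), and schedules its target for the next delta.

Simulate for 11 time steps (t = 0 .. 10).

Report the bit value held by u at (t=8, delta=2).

t0.Δ0 r=0 clk=0 u=1 q=1 p=0
t0.Δ1 r=0 clk=1 u=1 q=1 p=0
t0.Δ2 r=0 clk=1 u=0 q=1 p=0
t0.Δ3 r=1 clk=1 u=0 q=0 p=1
t0.Δ4 r=1 clk=1 u=0 q=1 p=0
t0.Δ5 r=1 clk=1 u=0 q=1 p=1
t1.Δ0 r=1 clk=1 u=0 q=1 p=1
t1.Δ1 r=1 clk=0 u=0 q=1 p=1
t2.Δ0 r=1 clk=0 u=0 q=1 p=1
t2.Δ1 r=1 clk=1 u=0 q=1 p=1
t2.Δ2 r=1 clk=1 u=1 q=1 p=1
t2.Δ3 r=0 clk=1 u=1 q=0 p=0
t2.Δ4 r=0 clk=1 u=1 q=1 p=1
t2.Δ5 r=0 clk=1 u=1 q=1 p=0
t3.Δ0 r=0 clk=1 u=1 q=1 p=0
t3.Δ1 r=0 clk=0 u=1 q=1 p=0
t4.Δ0 r=0 clk=0 u=1 q=1 p=0
t4.Δ1 r=0 clk=1 u=1 q=1 p=0
t4.Δ2 r=0 clk=1 u=0 q=1 p=0
t4.Δ3 r=1 clk=1 u=0 q=0 p=1
t4.Δ4 r=1 clk=1 u=0 q=1 p=0
t4.Δ5 r=1 clk=1 u=0 q=1 p=1
t5.Δ0 r=1 clk=1 u=0 q=1 p=1
t5.Δ1 r=1 clk=0 u=0 q=1 p=1
t6.Δ0 r=1 clk=0 u=0 q=1 p=1
t6.Δ1 r=1 clk=1 u=0 q=1 p=1
t6.Δ2 r=1 clk=1 u=1 q=1 p=1
t6.Δ3 r=0 clk=1 u=1 q=0 p=0
t6.Δ4 r=0 clk=1 u=1 q=1 p=1
t6.Δ5 r=0 clk=1 u=1 q=1 p=0
t7.Δ0 r=0 clk=1 u=1 q=1 p=0
t7.Δ1 r=0 clk=0 u=1 q=1 p=0
t8.Δ0 r=0 clk=0 u=1 q=1 p=0
t8.Δ1 r=0 clk=1 u=1 q=1 p=0
t8.Δ2 r=0 clk=1 u=0 q=1 p=0
t8.Δ3 r=1 clk=1 u=0 q=0 p=1
t8.Δ4 r=1 clk=1 u=0 q=1 p=0
t8.Δ5 r=1 clk=1 u=0 q=1 p=1
t9.Δ0 r=1 clk=1 u=0 q=1 p=1
t9.Δ1 r=1 clk=0 u=0 q=1 p=1
t10.Δ0 r=1 clk=0 u=0 q=1 p=1
t10.Δ1 r=1 clk=1 u=0 q=1 p=1
t10.Δ2 r=1 clk=1 u=1 q=1 p=1
t10.Δ3 r=0 clk=1 u=1 q=0 p=0
t10.Δ4 r=0 clk=1 u=1 q=1 p=1
t10.Δ5 r=0 clk=1 u=1 q=1 p=0

0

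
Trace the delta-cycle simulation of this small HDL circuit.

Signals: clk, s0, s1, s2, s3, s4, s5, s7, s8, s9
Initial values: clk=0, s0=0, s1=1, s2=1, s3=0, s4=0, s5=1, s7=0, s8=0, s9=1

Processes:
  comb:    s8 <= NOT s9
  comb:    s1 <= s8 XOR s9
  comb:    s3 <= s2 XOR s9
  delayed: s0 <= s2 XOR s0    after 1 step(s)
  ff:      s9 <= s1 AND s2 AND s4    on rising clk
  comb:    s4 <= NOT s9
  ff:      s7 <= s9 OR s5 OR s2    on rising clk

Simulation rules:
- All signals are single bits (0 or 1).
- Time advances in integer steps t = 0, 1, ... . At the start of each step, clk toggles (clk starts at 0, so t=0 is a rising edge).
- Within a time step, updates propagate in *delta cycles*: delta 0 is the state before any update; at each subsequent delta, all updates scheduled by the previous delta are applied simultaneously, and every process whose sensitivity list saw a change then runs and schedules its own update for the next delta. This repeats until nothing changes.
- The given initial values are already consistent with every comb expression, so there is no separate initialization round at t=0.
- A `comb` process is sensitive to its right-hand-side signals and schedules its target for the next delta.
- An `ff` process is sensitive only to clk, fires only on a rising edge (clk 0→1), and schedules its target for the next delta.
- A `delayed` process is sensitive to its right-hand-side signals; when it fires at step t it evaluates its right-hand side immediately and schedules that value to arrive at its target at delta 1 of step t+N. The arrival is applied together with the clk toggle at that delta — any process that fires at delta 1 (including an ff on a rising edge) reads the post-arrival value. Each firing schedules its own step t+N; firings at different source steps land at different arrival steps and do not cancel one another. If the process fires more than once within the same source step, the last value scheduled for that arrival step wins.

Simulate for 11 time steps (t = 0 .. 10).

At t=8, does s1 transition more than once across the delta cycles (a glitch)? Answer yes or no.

yes

t0.Δ0 s3=0 s7=0 s5=1 s8=0 s9=1 s0=0 s1=1 s2=1 s4=0 clk=0
t0.Δ1 s3=0 s7=0 s5=1 s8=0 s9=1 s0=0 s1=1 s2=1 s4=0 clk=1
t0.Δ2 s3=0 s7=1 s5=1 s8=0 s9=0 s0=0 s1=1 s2=1 s4=0 clk=1
t0.Δ3 s3=1 s7=1 s5=1 s8=1 s9=0 s0=0 s1=0 s2=1 s4=1 clk=1
t0.Δ4 s3=1 s7=1 s5=1 s8=1 s9=0 s0=0 s1=1 s2=1 s4=1 clk=1
t1.Δ0 s3=1 s7=1 s5=1 s8=1 s9=0 s0=0 s1=1 s2=1 s4=1 clk=1
t1.Δ1 s3=1 s7=1 s5=1 s8=1 s9=0 s0=0 s1=1 s2=1 s4=1 clk=0
t2.Δ0 s3=1 s7=1 s5=1 s8=1 s9=0 s0=0 s1=1 s2=1 s4=1 clk=0
t2.Δ1 s3=1 s7=1 s5=1 s8=1 s9=0 s0=0 s1=1 s2=1 s4=1 clk=1
t2.Δ2 s3=1 s7=1 s5=1 s8=1 s9=1 s0=0 s1=1 s2=1 s4=1 clk=1
t2.Δ3 s3=0 s7=1 s5=1 s8=0 s9=1 s0=0 s1=0 s2=1 s4=0 clk=1
t2.Δ4 s3=0 s7=1 s5=1 s8=0 s9=1 s0=0 s1=1 s2=1 s4=0 clk=1
t3.Δ0 s3=0 s7=1 s5=1 s8=0 s9=1 s0=0 s1=1 s2=1 s4=0 clk=1
t3.Δ1 s3=0 s7=1 s5=1 s8=0 s9=1 s0=0 s1=1 s2=1 s4=0 clk=0
t4.Δ0 s3=0 s7=1 s5=1 s8=0 s9=1 s0=0 s1=1 s2=1 s4=0 clk=0
t4.Δ1 s3=0 s7=1 s5=1 s8=0 s9=1 s0=0 s1=1 s2=1 s4=0 clk=1
t4.Δ2 s3=0 s7=1 s5=1 s8=0 s9=0 s0=0 s1=1 s2=1 s4=0 clk=1
t4.Δ3 s3=1 s7=1 s5=1 s8=1 s9=0 s0=0 s1=0 s2=1 s4=1 clk=1
t4.Δ4 s3=1 s7=1 s5=1 s8=1 s9=0 s0=0 s1=1 s2=1 s4=1 clk=1
t5.Δ0 s3=1 s7=1 s5=1 s8=1 s9=0 s0=0 s1=1 s2=1 s4=1 clk=1
t5.Δ1 s3=1 s7=1 s5=1 s8=1 s9=0 s0=0 s1=1 s2=1 s4=1 clk=0
t6.Δ0 s3=1 s7=1 s5=1 s8=1 s9=0 s0=0 s1=1 s2=1 s4=1 clk=0
t6.Δ1 s3=1 s7=1 s5=1 s8=1 s9=0 s0=0 s1=1 s2=1 s4=1 clk=1
t6.Δ2 s3=1 s7=1 s5=1 s8=1 s9=1 s0=0 s1=1 s2=1 s4=1 clk=1
t6.Δ3 s3=0 s7=1 s5=1 s8=0 s9=1 s0=0 s1=0 s2=1 s4=0 clk=1
t6.Δ4 s3=0 s7=1 s5=1 s8=0 s9=1 s0=0 s1=1 s2=1 s4=0 clk=1
t7.Δ0 s3=0 s7=1 s5=1 s8=0 s9=1 s0=0 s1=1 s2=1 s4=0 clk=1
t7.Δ1 s3=0 s7=1 s5=1 s8=0 s9=1 s0=0 s1=1 s2=1 s4=0 clk=0
t8.Δ0 s3=0 s7=1 s5=1 s8=0 s9=1 s0=0 s1=1 s2=1 s4=0 clk=0
t8.Δ1 s3=0 s7=1 s5=1 s8=0 s9=1 s0=0 s1=1 s2=1 s4=0 clk=1
t8.Δ2 s3=0 s7=1 s5=1 s8=0 s9=0 s0=0 s1=1 s2=1 s4=0 clk=1
t8.Δ3 s3=1 s7=1 s5=1 s8=1 s9=0 s0=0 s1=0 s2=1 s4=1 clk=1
t8.Δ4 s3=1 s7=1 s5=1 s8=1 s9=0 s0=0 s1=1 s2=1 s4=1 clk=1
t9.Δ0 s3=1 s7=1 s5=1 s8=1 s9=0 s0=0 s1=1 s2=1 s4=1 clk=1
t9.Δ1 s3=1 s7=1 s5=1 s8=1 s9=0 s0=0 s1=1 s2=1 s4=1 clk=0
t10.Δ0 s3=1 s7=1 s5=1 s8=1 s9=0 s0=0 s1=1 s2=1 s4=1 clk=0
t10.Δ1 s3=1 s7=1 s5=1 s8=1 s9=0 s0=0 s1=1 s2=1 s4=1 clk=1
t10.Δ2 s3=1 s7=1 s5=1 s8=1 s9=1 s0=0 s1=1 s2=1 s4=1 clk=1
t10.Δ3 s3=0 s7=1 s5=1 s8=0 s9=1 s0=0 s1=0 s2=1 s4=0 clk=1
t10.Δ4 s3=0 s7=1 s5=1 s8=0 s9=1 s0=0 s1=1 s2=1 s4=0 clk=1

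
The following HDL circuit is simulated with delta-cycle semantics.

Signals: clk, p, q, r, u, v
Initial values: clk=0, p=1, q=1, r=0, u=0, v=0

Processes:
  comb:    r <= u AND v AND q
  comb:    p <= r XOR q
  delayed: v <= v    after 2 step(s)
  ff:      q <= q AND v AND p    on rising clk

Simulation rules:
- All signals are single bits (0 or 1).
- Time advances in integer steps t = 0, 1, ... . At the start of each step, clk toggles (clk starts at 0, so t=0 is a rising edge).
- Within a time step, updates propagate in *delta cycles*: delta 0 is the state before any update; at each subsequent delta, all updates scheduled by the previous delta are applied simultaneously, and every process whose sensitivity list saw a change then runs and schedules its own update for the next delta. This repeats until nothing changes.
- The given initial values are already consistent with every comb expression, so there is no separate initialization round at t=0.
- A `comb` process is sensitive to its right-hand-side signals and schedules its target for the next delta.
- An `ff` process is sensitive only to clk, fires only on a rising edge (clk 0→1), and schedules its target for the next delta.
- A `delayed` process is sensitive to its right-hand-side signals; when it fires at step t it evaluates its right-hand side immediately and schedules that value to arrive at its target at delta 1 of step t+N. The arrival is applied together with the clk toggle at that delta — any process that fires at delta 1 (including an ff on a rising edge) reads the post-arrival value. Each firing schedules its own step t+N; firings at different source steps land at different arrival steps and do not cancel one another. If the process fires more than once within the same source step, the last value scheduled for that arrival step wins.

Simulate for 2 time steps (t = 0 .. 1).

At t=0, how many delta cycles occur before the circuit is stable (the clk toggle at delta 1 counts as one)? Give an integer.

t=0 Δ0: u=0 v=0 clk=0 p=1 r=0 q=1
  Δ1: clk:0→1
  Δ2: q:1→0
  Δ3: p:1→0
  (3Δ to stable)
t=1 Δ0: u=0 v=0 clk=1 p=0 r=0 q=0
  Δ1: clk:1→0
  (1Δ to stable)

3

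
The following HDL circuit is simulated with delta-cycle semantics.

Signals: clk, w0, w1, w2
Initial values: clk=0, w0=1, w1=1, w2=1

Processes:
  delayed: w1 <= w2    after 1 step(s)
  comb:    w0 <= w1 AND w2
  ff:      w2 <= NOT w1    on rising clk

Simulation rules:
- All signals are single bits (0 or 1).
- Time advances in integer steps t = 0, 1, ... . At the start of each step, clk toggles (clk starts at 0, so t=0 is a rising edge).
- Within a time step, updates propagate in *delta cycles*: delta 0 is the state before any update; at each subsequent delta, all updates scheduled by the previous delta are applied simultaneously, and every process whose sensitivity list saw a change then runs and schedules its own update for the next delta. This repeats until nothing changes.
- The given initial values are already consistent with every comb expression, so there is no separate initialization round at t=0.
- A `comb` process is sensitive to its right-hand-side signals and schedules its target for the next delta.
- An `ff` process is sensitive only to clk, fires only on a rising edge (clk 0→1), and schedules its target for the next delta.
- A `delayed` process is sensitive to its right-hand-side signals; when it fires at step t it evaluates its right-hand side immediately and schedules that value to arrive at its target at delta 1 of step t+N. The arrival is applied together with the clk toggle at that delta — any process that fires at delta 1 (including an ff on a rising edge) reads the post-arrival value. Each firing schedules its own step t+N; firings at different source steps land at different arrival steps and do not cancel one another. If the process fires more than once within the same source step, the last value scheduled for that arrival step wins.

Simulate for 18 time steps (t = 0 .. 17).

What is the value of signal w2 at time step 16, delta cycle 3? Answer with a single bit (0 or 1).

0

t0.Δ0 w2=1 w1=1 clk=0 w0=1
t0.Δ1 w2=1 w1=1 clk=1 w0=1
t0.Δ2 w2=0 w1=1 clk=1 w0=1
t0.Δ3 w2=0 w1=1 clk=1 w0=0
t1.Δ0 w2=0 w1=1 clk=1 w0=0
t1.Δ1 w2=0 w1=0 clk=0 w0=0
t2.Δ0 w2=0 w1=0 clk=0 w0=0
t2.Δ1 w2=0 w1=0 clk=1 w0=0
t2.Δ2 w2=1 w1=0 clk=1 w0=0
t3.Δ0 w2=1 w1=0 clk=1 w0=0
t3.Δ1 w2=1 w1=1 clk=0 w0=0
t3.Δ2 w2=1 w1=1 clk=0 w0=1
t4.Δ0 w2=1 w1=1 clk=0 w0=1
t4.Δ1 w2=1 w1=1 clk=1 w0=1
t4.Δ2 w2=0 w1=1 clk=1 w0=1
t4.Δ3 w2=0 w1=1 clk=1 w0=0
t5.Δ0 w2=0 w1=1 clk=1 w0=0
t5.Δ1 w2=0 w1=0 clk=0 w0=0
t6.Δ0 w2=0 w1=0 clk=0 w0=0
t6.Δ1 w2=0 w1=0 clk=1 w0=0
t6.Δ2 w2=1 w1=0 clk=1 w0=0
t7.Δ0 w2=1 w1=0 clk=1 w0=0
t7.Δ1 w2=1 w1=1 clk=0 w0=0
t7.Δ2 w2=1 w1=1 clk=0 w0=1
t8.Δ0 w2=1 w1=1 clk=0 w0=1
t8.Δ1 w2=1 w1=1 clk=1 w0=1
t8.Δ2 w2=0 w1=1 clk=1 w0=1
t8.Δ3 w2=0 w1=1 clk=1 w0=0
t9.Δ0 w2=0 w1=1 clk=1 w0=0
t9.Δ1 w2=0 w1=0 clk=0 w0=0
t10.Δ0 w2=0 w1=0 clk=0 w0=0
t10.Δ1 w2=0 w1=0 clk=1 w0=0
t10.Δ2 w2=1 w1=0 clk=1 w0=0
t11.Δ0 w2=1 w1=0 clk=1 w0=0
t11.Δ1 w2=1 w1=1 clk=0 w0=0
t11.Δ2 w2=1 w1=1 clk=0 w0=1
t12.Δ0 w2=1 w1=1 clk=0 w0=1
t12.Δ1 w2=1 w1=1 clk=1 w0=1
t12.Δ2 w2=0 w1=1 clk=1 w0=1
t12.Δ3 w2=0 w1=1 clk=1 w0=0
t13.Δ0 w2=0 w1=1 clk=1 w0=0
t13.Δ1 w2=0 w1=0 clk=0 w0=0
t14.Δ0 w2=0 w1=0 clk=0 w0=0
t14.Δ1 w2=0 w1=0 clk=1 w0=0
t14.Δ2 w2=1 w1=0 clk=1 w0=0
t15.Δ0 w2=1 w1=0 clk=1 w0=0
t15.Δ1 w2=1 w1=1 clk=0 w0=0
t15.Δ2 w2=1 w1=1 clk=0 w0=1
t16.Δ0 w2=1 w1=1 clk=0 w0=1
t16.Δ1 w2=1 w1=1 clk=1 w0=1
t16.Δ2 w2=0 w1=1 clk=1 w0=1
t16.Δ3 w2=0 w1=1 clk=1 w0=0
t17.Δ0 w2=0 w1=1 clk=1 w0=0
t17.Δ1 w2=0 w1=0 clk=0 w0=0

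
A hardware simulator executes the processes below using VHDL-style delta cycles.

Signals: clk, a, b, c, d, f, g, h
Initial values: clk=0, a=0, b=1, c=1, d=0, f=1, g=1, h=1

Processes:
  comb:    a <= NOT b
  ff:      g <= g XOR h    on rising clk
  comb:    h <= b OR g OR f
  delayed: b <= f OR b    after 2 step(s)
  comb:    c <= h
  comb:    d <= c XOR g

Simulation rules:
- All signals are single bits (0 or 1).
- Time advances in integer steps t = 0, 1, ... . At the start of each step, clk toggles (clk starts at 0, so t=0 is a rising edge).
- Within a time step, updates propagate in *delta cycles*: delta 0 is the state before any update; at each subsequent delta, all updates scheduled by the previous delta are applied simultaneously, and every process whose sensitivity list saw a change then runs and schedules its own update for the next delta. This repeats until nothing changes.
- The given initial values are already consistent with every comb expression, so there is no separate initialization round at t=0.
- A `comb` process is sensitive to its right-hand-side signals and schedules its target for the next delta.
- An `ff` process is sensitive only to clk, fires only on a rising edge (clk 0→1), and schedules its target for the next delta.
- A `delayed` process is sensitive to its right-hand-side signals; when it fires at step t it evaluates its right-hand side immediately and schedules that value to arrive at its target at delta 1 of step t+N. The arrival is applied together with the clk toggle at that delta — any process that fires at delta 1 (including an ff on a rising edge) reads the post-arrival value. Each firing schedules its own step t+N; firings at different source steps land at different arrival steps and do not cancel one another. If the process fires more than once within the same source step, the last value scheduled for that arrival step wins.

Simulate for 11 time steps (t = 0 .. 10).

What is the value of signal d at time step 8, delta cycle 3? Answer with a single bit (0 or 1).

1

t0.Δ0 f=1 c=1 b=1 clk=0 a=0 g=1 d=0 h=1
t0.Δ1 f=1 c=1 b=1 clk=1 a=0 g=1 d=0 h=1
t0.Δ2 f=1 c=1 b=1 clk=1 a=0 g=0 d=0 h=1
t0.Δ3 f=1 c=1 b=1 clk=1 a=0 g=0 d=1 h=1
t1.Δ0 f=1 c=1 b=1 clk=1 a=0 g=0 d=1 h=1
t1.Δ1 f=1 c=1 b=1 clk=0 a=0 g=0 d=1 h=1
t2.Δ0 f=1 c=1 b=1 clk=0 a=0 g=0 d=1 h=1
t2.Δ1 f=1 c=1 b=1 clk=1 a=0 g=0 d=1 h=1
t2.Δ2 f=1 c=1 b=1 clk=1 a=0 g=1 d=1 h=1
t2.Δ3 f=1 c=1 b=1 clk=1 a=0 g=1 d=0 h=1
t3.Δ0 f=1 c=1 b=1 clk=1 a=0 g=1 d=0 h=1
t3.Δ1 f=1 c=1 b=1 clk=0 a=0 g=1 d=0 h=1
t4.Δ0 f=1 c=1 b=1 clk=0 a=0 g=1 d=0 h=1
t4.Δ1 f=1 c=1 b=1 clk=1 a=0 g=1 d=0 h=1
t4.Δ2 f=1 c=1 b=1 clk=1 a=0 g=0 d=0 h=1
t4.Δ3 f=1 c=1 b=1 clk=1 a=0 g=0 d=1 h=1
t5.Δ0 f=1 c=1 b=1 clk=1 a=0 g=0 d=1 h=1
t5.Δ1 f=1 c=1 b=1 clk=0 a=0 g=0 d=1 h=1
t6.Δ0 f=1 c=1 b=1 clk=0 a=0 g=0 d=1 h=1
t6.Δ1 f=1 c=1 b=1 clk=1 a=0 g=0 d=1 h=1
t6.Δ2 f=1 c=1 b=1 clk=1 a=0 g=1 d=1 h=1
t6.Δ3 f=1 c=1 b=1 clk=1 a=0 g=1 d=0 h=1
t7.Δ0 f=1 c=1 b=1 clk=1 a=0 g=1 d=0 h=1
t7.Δ1 f=1 c=1 b=1 clk=0 a=0 g=1 d=0 h=1
t8.Δ0 f=1 c=1 b=1 clk=0 a=0 g=1 d=0 h=1
t8.Δ1 f=1 c=1 b=1 clk=1 a=0 g=1 d=0 h=1
t8.Δ2 f=1 c=1 b=1 clk=1 a=0 g=0 d=0 h=1
t8.Δ3 f=1 c=1 b=1 clk=1 a=0 g=0 d=1 h=1
t9.Δ0 f=1 c=1 b=1 clk=1 a=0 g=0 d=1 h=1
t9.Δ1 f=1 c=1 b=1 clk=0 a=0 g=0 d=1 h=1
t10.Δ0 f=1 c=1 b=1 clk=0 a=0 g=0 d=1 h=1
t10.Δ1 f=1 c=1 b=1 clk=1 a=0 g=0 d=1 h=1
t10.Δ2 f=1 c=1 b=1 clk=1 a=0 g=1 d=1 h=1
t10.Δ3 f=1 c=1 b=1 clk=1 a=0 g=1 d=0 h=1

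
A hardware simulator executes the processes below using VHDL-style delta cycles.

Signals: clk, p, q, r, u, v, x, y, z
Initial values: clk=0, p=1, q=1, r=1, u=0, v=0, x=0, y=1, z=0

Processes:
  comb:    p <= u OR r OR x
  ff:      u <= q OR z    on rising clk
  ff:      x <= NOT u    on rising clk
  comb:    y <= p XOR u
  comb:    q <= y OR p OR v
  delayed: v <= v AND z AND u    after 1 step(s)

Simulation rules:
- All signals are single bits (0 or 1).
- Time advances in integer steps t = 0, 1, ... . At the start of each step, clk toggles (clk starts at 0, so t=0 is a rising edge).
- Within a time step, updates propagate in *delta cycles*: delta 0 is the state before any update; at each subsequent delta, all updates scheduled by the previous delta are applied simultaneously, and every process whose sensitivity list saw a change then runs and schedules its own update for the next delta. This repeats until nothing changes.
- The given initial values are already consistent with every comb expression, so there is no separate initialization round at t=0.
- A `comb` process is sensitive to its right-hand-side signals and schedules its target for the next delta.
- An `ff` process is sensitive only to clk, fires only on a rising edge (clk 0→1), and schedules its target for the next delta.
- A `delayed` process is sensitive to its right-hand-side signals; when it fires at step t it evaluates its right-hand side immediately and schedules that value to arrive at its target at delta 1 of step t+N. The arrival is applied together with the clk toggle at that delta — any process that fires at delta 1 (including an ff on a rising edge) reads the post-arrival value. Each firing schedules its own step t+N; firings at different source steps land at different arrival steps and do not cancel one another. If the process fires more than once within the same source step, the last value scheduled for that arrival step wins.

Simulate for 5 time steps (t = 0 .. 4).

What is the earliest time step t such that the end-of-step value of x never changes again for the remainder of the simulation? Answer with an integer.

t0.Δ0 x=0 y=1 p=1 v=0 z=0 clk=0 q=1 u=0 r=1
t0.Δ1 x=0 y=1 p=1 v=0 z=0 clk=1 q=1 u=0 r=1
t0.Δ2 x=1 y=1 p=1 v=0 z=0 clk=1 q=1 u=1 r=1
t0.Δ3 x=1 y=0 p=1 v=0 z=0 clk=1 q=1 u=1 r=1
t1.Δ0 x=1 y=0 p=1 v=0 z=0 clk=1 q=1 u=1 r=1
t1.Δ1 x=1 y=0 p=1 v=0 z=0 clk=0 q=1 u=1 r=1
t2.Δ0 x=1 y=0 p=1 v=0 z=0 clk=0 q=1 u=1 r=1
t2.Δ1 x=1 y=0 p=1 v=0 z=0 clk=1 q=1 u=1 r=1
t2.Δ2 x=0 y=0 p=1 v=0 z=0 clk=1 q=1 u=1 r=1
t3.Δ0 x=0 y=0 p=1 v=0 z=0 clk=1 q=1 u=1 r=1
t3.Δ1 x=0 y=0 p=1 v=0 z=0 clk=0 q=1 u=1 r=1
t4.Δ0 x=0 y=0 p=1 v=0 z=0 clk=0 q=1 u=1 r=1
t4.Δ1 x=0 y=0 p=1 v=0 z=0 clk=1 q=1 u=1 r=1

2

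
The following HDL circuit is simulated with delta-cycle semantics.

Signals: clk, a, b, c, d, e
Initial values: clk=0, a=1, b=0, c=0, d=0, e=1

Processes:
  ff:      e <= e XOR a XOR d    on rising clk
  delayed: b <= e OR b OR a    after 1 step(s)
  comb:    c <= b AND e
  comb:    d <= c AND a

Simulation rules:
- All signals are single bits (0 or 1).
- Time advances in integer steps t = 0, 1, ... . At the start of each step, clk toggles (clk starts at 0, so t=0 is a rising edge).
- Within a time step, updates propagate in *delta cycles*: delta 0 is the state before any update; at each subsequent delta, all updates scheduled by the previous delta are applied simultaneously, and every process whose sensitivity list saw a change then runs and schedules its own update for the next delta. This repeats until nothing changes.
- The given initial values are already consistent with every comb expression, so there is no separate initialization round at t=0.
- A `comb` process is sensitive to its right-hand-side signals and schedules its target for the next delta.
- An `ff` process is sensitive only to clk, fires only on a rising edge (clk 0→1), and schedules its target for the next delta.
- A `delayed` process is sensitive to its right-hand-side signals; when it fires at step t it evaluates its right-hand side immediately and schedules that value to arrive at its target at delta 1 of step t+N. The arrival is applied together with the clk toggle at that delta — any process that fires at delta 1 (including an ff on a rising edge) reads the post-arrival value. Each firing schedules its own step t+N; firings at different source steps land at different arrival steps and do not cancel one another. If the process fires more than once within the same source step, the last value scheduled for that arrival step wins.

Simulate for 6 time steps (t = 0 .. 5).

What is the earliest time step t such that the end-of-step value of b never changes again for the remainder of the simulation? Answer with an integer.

1

[bits: d,b,clk,a,c,e]
t=0: Δ0=000101 Δ1=001101 Δ2=001100 | 2Δ
t=1: Δ0=001100 Δ1=010100 | 1Δ
t=2: Δ0=010100 Δ1=011100 Δ2=011101 Δ3=011111 Δ4=111111 | 4Δ
t=3: Δ0=111111 Δ1=110111 | 1Δ
t=4: Δ0=110111 Δ1=111111 | 1Δ
t=5: Δ0=111111 Δ1=110111 | 1Δ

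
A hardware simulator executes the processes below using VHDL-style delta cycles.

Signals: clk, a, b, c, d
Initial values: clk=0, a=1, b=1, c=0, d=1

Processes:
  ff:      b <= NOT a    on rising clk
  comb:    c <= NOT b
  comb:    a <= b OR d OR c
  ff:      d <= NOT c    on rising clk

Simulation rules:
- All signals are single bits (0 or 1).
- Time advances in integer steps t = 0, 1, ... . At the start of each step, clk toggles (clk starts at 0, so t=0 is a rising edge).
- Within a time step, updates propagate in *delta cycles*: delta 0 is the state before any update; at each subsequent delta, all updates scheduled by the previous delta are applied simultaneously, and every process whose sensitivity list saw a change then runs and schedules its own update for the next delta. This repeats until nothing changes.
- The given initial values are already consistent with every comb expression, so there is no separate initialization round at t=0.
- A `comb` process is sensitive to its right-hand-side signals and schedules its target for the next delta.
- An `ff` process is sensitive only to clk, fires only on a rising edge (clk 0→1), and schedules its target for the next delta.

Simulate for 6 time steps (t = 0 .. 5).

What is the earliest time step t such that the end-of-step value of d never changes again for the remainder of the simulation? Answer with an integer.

2

[bits: b,clk,a,d,c]
t=0: Δ0=10110 Δ1=11110 Δ2=01110 Δ3=01111 | 3Δ
t=1: Δ0=01111 Δ1=00111 | 1Δ
t=2: Δ0=00111 Δ1=01111 Δ2=01101 | 2Δ
t=3: Δ0=01101 Δ1=00101 | 1Δ
t=4: Δ0=00101 Δ1=01101 | 1Δ
t=5: Δ0=01101 Δ1=00101 | 1Δ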